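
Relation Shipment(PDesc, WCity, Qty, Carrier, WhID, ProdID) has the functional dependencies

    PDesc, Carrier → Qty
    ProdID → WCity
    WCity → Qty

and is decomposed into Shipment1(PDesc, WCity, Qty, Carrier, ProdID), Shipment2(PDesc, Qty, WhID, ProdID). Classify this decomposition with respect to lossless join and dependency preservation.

lossy but dependency-preserving

Lossless test: (PDesc, Qty, ProdID)⁺ = {PDesc, WCity, Qty, ProdID}, which is a superkey of neither fragment — lossy.
Dependency preservation: every FD's attributes lie within a single fragment, so each can be enforced locally — preserved.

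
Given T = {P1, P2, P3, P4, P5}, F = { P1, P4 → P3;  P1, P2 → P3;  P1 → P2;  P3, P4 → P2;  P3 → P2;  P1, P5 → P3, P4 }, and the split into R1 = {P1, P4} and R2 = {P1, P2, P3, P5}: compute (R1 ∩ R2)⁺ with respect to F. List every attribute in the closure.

P1, P2, P3

R1 ∩ R2 = {P1}.
P1 → P2 applies, adding P2
P1, P2 → P3 applies, adding P3
Closure: {P1, P2, P3}.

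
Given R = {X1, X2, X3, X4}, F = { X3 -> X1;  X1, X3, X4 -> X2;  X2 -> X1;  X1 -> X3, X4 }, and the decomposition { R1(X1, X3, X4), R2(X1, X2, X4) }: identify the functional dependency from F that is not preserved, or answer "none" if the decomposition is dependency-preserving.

X3 → X1 lies within R1.
X1, X3, X4 → X2: restricted closure across fragments reaches X2.
X2 → X1 lies within R2.
X1 → X3, X4 lies within R1.
Every dependency is enforceable on the fragments, so the decomposition is dependency-preserving.

none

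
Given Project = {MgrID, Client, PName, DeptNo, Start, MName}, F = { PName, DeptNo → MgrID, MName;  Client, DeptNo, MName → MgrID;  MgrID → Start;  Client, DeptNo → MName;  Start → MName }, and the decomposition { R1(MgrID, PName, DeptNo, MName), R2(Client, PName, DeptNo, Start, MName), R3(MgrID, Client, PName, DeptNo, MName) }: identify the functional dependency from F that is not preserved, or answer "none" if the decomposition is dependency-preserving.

MgrID → Start

Check MgrID → Start: no single fragment contains all of {MgrID, Start}, and the restricted closure of {MgrID} across the fragments never reaches {Start}.
PName, DeptNo → MgrID, MName is preserved.
Client, DeptNo, MName → MgrID is preserved.
Client, DeptNo → MName is preserved.
Start → MName is preserved.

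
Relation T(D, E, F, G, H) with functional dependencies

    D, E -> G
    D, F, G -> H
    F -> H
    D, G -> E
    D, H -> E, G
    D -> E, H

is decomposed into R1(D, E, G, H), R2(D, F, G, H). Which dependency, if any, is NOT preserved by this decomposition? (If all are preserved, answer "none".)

D, E → G lies within R1.
D, F, G → H lies within R2.
F → H lies within R2.
D, G → E lies within R1.
D, H → E, G lies within R1.
D → E, H lies within R1.
Every dependency is enforceable on the fragments, so the decomposition is dependency-preserving.

none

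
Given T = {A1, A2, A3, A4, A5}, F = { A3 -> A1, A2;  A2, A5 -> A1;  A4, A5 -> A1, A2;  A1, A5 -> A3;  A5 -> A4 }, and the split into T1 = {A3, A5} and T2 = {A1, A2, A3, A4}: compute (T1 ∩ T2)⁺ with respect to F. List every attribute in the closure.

T1 ∩ T2 = {A3}.
A3 → A1, A2 applies, adding A1, A2
Closure: {A1, A2, A3}.

A1, A2, A3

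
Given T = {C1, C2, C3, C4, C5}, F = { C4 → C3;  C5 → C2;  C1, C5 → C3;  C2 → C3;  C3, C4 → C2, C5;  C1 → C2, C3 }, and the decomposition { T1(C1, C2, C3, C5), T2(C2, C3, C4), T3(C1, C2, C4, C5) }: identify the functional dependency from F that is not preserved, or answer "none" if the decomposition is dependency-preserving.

none

C4 → C3 lies within T2.
C5 → C2 lies within T1.
C1, C5 → C3 lies within T1.
C2 → C3 lies within T1.
C3, C4 → C2, C5: restricted closure across fragments reaches C2, C5.
C1 → C2, C3 lies within T1.
Every dependency is enforceable on the fragments, so the decomposition is dependency-preserving.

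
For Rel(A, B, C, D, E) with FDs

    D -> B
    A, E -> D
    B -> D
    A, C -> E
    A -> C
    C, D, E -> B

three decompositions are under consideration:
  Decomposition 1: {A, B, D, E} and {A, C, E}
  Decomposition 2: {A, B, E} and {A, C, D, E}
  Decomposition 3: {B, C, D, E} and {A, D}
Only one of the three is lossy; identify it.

Decomposition 3

Decomposition 1: common = {A, E}, closure = {A, B, C, D, E} → lossless.
Decomposition 2: common = {A, E}, closure = {A, B, C, D, E} → lossless.
Decomposition 3: common = {D}, closure = {B, D} → lossy.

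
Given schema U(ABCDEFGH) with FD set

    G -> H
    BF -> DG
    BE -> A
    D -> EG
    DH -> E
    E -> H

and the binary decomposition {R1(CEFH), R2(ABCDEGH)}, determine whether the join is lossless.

Common attributes: R1 ∩ R2 = {CEH}.
No dependency enlarges {CEH}, so (CEH)⁺ = {CEH}.
The closure contains neither all of R1 = {CEFH} nor all of R2 = {ABCDEGH}, so the common attributes are not a superkey of either fragment. The join is lossy.

No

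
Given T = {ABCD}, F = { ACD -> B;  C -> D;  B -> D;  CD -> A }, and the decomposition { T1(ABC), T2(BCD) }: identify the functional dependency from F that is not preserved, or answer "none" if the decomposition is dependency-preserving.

none

ACD → B: restricted closure across fragments reaches B.
C → D lies within T2.
B → D lies within T2.
CD → A: restricted closure across fragments reaches A.
Every dependency is enforceable on the fragments, so the decomposition is dependency-preserving.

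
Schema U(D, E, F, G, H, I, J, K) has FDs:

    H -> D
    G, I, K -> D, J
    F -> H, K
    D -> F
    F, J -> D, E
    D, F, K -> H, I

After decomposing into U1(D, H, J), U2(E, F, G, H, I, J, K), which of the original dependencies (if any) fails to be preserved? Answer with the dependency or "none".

none

H → D lies within U1.
G, I, K → D, J: restricted closure across fragments reaches D, J.
F → H, K lies within U2.
D → F: restricted closure across fragments reaches F.
F, J → D, E: restricted closure across fragments reaches D, E.
D, F, K → H, I: restricted closure across fragments reaches H, I.
Every dependency is enforceable on the fragments, so the decomposition is dependency-preserving.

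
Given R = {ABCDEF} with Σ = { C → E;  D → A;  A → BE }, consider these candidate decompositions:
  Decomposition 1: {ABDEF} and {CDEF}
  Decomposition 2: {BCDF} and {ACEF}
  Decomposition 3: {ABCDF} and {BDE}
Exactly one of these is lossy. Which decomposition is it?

Decomposition 1: common = {DEF}, closure = {ABDEF} → lossless.
Decomposition 2: common = {CF}, closure = {CEF} → lossy.
Decomposition 3: common = {BD}, closure = {ABDE} → lossless.

Decomposition 2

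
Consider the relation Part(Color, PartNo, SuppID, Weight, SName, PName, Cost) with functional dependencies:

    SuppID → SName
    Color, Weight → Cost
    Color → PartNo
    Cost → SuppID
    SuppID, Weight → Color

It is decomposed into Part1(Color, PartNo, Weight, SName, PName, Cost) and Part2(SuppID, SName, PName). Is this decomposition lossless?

No

Common attributes: Part1 ∩ Part2 = {SName, PName}.
No dependency enlarges {SName, PName}, so (SName, PName)⁺ = {SName, PName}.
The closure contains neither all of Part1 = {Color, PartNo, Weight, SName, PName, Cost} nor all of Part2 = {SuppID, SName, PName}, so the common attributes are not a superkey of either fragment. The join is lossy.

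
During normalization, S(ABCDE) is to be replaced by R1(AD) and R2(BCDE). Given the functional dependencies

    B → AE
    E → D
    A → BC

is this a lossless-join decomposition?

No

Common attributes: R1 ∩ R2 = {D}.
No dependency enlarges {D}, so (D)⁺ = {D}.
The closure contains neither all of R1 = {AD} nor all of R2 = {BCDE}, so the common attributes are not a superkey of either fragment. The join is lossy.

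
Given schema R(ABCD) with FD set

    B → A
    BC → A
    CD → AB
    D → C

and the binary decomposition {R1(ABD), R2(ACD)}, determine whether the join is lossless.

Common attributes: R1 ∩ R2 = {AD}.
Closure of {AD}: D → C applies, adding C; CD → AB applies, adding B. So (AD)⁺ = {ABCD}.
This closure contains every attribute of R1, so R1 ∩ R2 → R1. The join is lossless.

Yes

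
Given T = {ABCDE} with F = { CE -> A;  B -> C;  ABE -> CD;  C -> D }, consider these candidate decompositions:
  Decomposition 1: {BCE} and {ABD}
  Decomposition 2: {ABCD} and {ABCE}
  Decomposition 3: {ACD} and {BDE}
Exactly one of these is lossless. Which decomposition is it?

Decomposition 1: common = {B}, closure = {BCD} → lossy.
Decomposition 2: common = {ABC}, closure = {ABCD} → lossless.
Decomposition 3: common = {D}, closure = {D} → lossy.

Decomposition 2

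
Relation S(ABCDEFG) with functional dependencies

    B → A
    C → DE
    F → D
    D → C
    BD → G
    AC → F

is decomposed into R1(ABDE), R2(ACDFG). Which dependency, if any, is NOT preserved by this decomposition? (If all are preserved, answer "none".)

Check BD → G: no single fragment contains all of {BDG}, and the restricted closure of {BD} across the fragments never reaches {G}.
B → A is preserved.
C → DE is preserved.
F → D is preserved.
D → C is preserved.
AC → F is preserved.

BD → G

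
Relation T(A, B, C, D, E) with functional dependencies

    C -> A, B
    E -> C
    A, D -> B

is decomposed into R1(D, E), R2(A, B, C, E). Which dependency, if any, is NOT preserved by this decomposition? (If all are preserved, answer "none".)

A, D -> B

Check A, D → B: no single fragment contains all of {A, B, D}, and the restricted closure of {A, D} across the fragments never reaches {B}.
C → A, B is preserved.
E → C is preserved.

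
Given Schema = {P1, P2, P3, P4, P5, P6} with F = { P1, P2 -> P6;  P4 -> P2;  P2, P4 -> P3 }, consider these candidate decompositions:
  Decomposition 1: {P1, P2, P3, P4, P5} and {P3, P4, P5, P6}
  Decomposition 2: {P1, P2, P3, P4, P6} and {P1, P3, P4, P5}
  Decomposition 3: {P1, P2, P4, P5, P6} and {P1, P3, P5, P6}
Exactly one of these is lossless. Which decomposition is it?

Decomposition 2

Decomposition 1: common = {P3, P4, P5}, closure = {P2, P3, P4, P5} → lossy.
Decomposition 2: common = {P1, P3, P4}, closure = {P1, P2, P3, P4, P6} → lossless.
Decomposition 3: common = {P1, P5, P6}, closure = {P1, P5, P6} → lossy.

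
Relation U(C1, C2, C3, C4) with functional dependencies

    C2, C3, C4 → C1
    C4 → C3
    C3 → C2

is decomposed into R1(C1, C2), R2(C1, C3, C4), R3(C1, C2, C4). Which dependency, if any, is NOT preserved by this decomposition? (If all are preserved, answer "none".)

C3 → C2

Check C3 → C2: no single fragment contains all of {C2, C3}, and the restricted closure of {C3} across the fragments never reaches {C2}.
C2, C3, C4 → C1 is preserved.
C4 → C3 is preserved.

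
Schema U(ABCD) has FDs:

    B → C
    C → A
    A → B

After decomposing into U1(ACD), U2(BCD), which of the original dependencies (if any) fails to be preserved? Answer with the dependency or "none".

none

B → C lies within U2.
C → A lies within U1.
A → B: restricted closure across fragments reaches B.
Every dependency is enforceable on the fragments, so the decomposition is dependency-preserving.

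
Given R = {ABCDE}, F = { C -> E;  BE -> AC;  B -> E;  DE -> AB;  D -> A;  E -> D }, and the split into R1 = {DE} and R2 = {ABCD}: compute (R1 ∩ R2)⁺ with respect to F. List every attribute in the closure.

AD

R1 ∩ R2 = {D}.
D → A applies, adding A
Closure: {AD}.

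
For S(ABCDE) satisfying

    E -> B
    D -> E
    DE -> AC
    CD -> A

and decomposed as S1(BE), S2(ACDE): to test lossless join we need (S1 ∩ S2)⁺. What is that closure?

BE

S1 ∩ S2 = {E}.
E → B applies, adding B
Closure: {BE}.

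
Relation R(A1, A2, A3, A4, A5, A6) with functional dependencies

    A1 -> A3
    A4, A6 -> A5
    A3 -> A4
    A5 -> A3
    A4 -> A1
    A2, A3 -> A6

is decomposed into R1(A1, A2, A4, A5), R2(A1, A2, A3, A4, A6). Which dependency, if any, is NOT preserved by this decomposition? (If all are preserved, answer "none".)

Check A4, A6 → A5: no single fragment contains all of {A4, A5, A6}, and the restricted closure of {A4, A6} across the fragments never reaches {A5}.
A1 → A3 is preserved.
A3 → A4 is preserved.
A5 → A3 is preserved.
A4 → A1 is preserved.
A2, A3 → A6 is preserved.

A4, A6 -> A5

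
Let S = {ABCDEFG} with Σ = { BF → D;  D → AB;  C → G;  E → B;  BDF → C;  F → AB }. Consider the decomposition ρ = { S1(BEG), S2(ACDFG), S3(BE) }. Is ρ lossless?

No

Chase test. Columns are ABCDEFG; row i has aⱼ where attribute j ∈ Si, else bᵢⱼ.
Initial tableau (one row per fragment):
  row 1: b11 a2 b13 b14 a5 b16 a7
  row 2: a1 b22 a3 a4 b25 a6 a7
  row 3: b31 a2 b33 b34 a5 b36 b37
No row becomes fully distinguished — the join is lossy.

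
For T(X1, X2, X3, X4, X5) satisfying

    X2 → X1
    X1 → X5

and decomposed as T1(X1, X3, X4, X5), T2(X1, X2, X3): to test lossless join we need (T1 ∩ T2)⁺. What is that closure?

X1, X3, X5

T1 ∩ T2 = {X1, X3}.
X1 → X5 applies, adding X5
Closure: {X1, X3, X5}.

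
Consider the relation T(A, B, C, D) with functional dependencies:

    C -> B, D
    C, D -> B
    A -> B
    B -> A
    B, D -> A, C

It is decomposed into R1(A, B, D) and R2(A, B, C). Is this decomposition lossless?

No

Common attributes: R1 ∩ R2 = {A, B}.
No dependency enlarges {A, B}, so (A, B)⁺ = {A, B}.
The closure contains neither all of R1 = {A, B, D} nor all of R2 = {A, B, C}, so the common attributes are not a superkey of either fragment. The join is lossy.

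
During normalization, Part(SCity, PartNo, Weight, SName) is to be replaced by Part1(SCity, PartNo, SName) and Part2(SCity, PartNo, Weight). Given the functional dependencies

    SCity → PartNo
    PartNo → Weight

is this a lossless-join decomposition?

Yes

Common attributes: Part1 ∩ Part2 = {SCity, PartNo}.
Closure of {SCity, PartNo}: PartNo → Weight applies, adding Weight. So (SCity, PartNo)⁺ = {SCity, PartNo, Weight}.
This closure contains every attribute of Part2, so Part1 ∩ Part2 → Part2. The join is lossless.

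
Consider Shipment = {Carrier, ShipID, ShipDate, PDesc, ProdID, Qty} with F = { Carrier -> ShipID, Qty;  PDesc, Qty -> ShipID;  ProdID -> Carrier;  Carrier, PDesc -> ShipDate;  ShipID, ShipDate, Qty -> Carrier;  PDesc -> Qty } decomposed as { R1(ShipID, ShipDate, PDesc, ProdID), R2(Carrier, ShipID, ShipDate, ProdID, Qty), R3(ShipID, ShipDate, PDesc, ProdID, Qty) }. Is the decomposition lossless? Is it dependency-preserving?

Lossless test (chase): Rows 1 and 2 agree on ProdID; apply ProdID→Carrier and equate their Carrier entries. Rows 1 and 3 agree on ProdID; apply ProdID→Carrier and equate their Carrier entries. Rows 1 and 3 agree on PDesc; apply PDesc→Qty and equate their Qty entries. Row 1 is now all distinguished symbols — the join is lossless.
Dependency preservation: the restricted closure of {Carrier, PDesc} across the fragments never reaches {ShipDate}, so Carrier, PDesc → ShipDate cannot be enforced without a join — not preserved.

lossless but not dependency-preserving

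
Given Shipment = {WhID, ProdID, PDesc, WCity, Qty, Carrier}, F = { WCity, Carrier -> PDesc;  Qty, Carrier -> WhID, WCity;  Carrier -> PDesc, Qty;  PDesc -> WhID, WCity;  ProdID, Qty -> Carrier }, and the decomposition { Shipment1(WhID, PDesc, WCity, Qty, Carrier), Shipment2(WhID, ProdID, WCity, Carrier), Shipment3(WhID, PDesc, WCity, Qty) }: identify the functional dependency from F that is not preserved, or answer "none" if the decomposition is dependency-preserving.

ProdID, Qty -> Carrier

Check ProdID, Qty → Carrier: no single fragment contains all of {ProdID, Qty, Carrier}, and the restricted closure of {ProdID, Qty} across the fragments never reaches {Carrier}.
WCity, Carrier → PDesc is preserved.
Qty, Carrier → WhID, WCity is preserved.
Carrier → PDesc, Qty is preserved.
PDesc → WhID, WCity is preserved.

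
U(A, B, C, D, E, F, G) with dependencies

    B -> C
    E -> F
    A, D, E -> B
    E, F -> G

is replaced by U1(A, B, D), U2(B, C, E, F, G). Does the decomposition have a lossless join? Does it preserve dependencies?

lossy and not dependency-preserving

Lossless test: (B)⁺ = {B, C}, which is a superkey of neither fragment — lossy.
Dependency preservation: the restricted closure of {A, D, E} across the fragments never reaches {B}, so A, D, E → B cannot be enforced without a join — not preserved.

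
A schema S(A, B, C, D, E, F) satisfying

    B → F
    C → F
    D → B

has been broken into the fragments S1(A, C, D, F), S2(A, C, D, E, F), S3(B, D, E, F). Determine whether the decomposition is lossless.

Chase test. Columns are A, B, C, D, E, F; row i has aⱼ where attribute j ∈ Si, else bᵢⱼ.
Initial tableau (one row per fragment):
  row 1: a1 b12 a3 a4 b15 a6
  row 2: a1 b22 a3 a4 a5 a6
  row 3: b31 a2 b33 a4 a5 a6
Rows 1 and 2 agree on D; apply D→B and equate their B entries.
Rows 1 and 3 agree on D; apply D→B and equate their B entries.
Row 2 is now all distinguished symbols — the join is lossless.

Yes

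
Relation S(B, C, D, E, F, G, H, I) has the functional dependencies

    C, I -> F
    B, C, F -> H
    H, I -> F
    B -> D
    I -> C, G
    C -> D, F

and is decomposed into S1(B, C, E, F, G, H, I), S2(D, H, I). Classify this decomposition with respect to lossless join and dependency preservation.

lossless but not dependency-preserving

Lossless test: (H, I)⁺ = {C, D, F, G, H, I}, which contains all of one fragment — lossless.
Dependency preservation: the restricted closure of {B} across the fragments never reaches {D}, so B → D cannot be enforced without a join — not preserved.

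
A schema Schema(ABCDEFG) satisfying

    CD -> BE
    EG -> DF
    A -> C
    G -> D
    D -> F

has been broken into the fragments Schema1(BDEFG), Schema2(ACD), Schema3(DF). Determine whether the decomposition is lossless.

Chase test. Columns are ABCDEFG; row i has aⱼ where attribute j ∈ Schemai, else bᵢⱼ.
Initial tableau (one row per fragment):
  row 1: b11 a2 b13 a4 a5 a6 a7
  row 2: a1 b22 a3 a4 b25 b26 b27
  row 3: b31 b32 b33 a4 b35 a6 b37
Rows 1 and 2 agree on D; apply D→F and equate their F entries.
No row becomes fully distinguished — the join is lossy.

No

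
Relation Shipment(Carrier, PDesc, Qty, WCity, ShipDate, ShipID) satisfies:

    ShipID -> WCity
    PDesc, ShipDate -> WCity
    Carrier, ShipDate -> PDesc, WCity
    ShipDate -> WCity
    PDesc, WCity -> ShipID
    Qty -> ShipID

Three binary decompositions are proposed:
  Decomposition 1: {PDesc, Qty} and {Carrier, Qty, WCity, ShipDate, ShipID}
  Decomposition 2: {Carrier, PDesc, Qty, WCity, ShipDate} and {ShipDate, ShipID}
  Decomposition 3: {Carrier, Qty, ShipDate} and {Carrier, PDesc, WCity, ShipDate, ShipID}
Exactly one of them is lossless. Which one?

Decomposition 3

Decomposition 1: common = {Qty}, closure = {Qty, WCity, ShipID} → lossy.
Decomposition 2: common = {ShipDate}, closure = {WCity, ShipDate} → lossy.
Decomposition 3: common = {Carrier, ShipDate}, closure = {Carrier, PDesc, WCity, ShipDate, ShipID} → lossless.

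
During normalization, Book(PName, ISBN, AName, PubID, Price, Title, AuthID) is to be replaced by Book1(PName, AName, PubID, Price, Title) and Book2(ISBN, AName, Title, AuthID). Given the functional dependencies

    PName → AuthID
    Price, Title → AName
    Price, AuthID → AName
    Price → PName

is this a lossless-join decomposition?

No

Common attributes: Book1 ∩ Book2 = {AName, Title}.
No dependency enlarges {AName, Title}, so (AName, Title)⁺ = {AName, Title}.
The closure contains neither all of Book1 = {PName, AName, PubID, Price, Title} nor all of Book2 = {ISBN, AName, Title, AuthID}, so the common attributes are not a superkey of either fragment. The join is lossy.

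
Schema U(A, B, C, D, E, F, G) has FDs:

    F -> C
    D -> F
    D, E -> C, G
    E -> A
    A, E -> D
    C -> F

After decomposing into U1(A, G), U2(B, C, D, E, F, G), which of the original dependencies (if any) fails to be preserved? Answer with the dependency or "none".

E -> A

Check E → A: no single fragment contains all of {A, E}, and the restricted closure of {E} across the fragments never reaches {A}.
F → C is preserved.
D → F is preserved.
D, E → C, G is preserved.
A, E → D is preserved.
C → F is preserved.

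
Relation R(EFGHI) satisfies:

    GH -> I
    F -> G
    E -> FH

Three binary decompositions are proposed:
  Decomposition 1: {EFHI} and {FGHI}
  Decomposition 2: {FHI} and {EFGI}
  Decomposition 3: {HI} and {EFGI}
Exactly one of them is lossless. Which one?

Decomposition 1: common = {FHI}, closure = {FGHI} → lossless.
Decomposition 2: common = {FI}, closure = {FGI} → lossy.
Decomposition 3: common = {I}, closure = {I} → lossy.

Decomposition 1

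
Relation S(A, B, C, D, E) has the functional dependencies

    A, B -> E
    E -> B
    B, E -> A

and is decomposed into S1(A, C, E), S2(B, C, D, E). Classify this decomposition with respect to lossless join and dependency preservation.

lossless but not dependency-preserving

Lossless test: (C, E)⁺ = {A, B, C, E}, which contains all of one fragment — lossless.
Dependency preservation: the restricted closure of {A, B} across the fragments never reaches {E}, so A, B → E cannot be enforced without a join — not preserved.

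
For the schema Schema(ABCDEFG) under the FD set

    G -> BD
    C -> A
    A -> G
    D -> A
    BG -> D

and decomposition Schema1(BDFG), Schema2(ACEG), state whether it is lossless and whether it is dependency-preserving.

lossy but dependency-preserving

Lossless test: (G)⁺ = {ABDG}, which is a superkey of neither fragment — lossy.
Dependency preservation: D → A is not contained in any single fragment, but the restricted closure of its left-hand side across the fragments still reaches the right-hand side; the remaining FDs each lie inside some fragment. All dependencies are preserved.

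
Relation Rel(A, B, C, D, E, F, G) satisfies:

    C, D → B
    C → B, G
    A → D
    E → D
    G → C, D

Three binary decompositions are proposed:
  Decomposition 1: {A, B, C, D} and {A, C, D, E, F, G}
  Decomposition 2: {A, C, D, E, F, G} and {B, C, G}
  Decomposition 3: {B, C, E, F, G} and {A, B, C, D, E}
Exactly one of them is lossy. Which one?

Decomposition 3

Decomposition 1: common = {A, C, D}, closure = {A, B, C, D, G} → lossless.
Decomposition 2: common = {C, G}, closure = {B, C, D, G} → lossless.
Decomposition 3: common = {B, C, E}, closure = {B, C, D, E, G} → lossy.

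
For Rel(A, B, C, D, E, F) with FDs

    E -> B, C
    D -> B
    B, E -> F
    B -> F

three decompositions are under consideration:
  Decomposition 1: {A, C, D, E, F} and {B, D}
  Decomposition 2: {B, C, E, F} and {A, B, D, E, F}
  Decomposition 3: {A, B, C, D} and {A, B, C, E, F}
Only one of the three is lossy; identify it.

Decomposition 3

Decomposition 1: common = {D}, closure = {B, D, F} → lossless.
Decomposition 2: common = {B, E, F}, closure = {B, C, E, F} → lossless.
Decomposition 3: common = {A, B, C}, closure = {A, B, C, F} → lossy.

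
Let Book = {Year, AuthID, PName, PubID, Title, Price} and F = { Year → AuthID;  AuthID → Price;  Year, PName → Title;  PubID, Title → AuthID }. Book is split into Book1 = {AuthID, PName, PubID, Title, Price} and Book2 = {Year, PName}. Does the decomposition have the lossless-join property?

No

Common attributes: Book1 ∩ Book2 = {PName}.
No dependency enlarges {PName}, so (PName)⁺ = {PName}.
The closure contains neither all of Book1 = {AuthID, PName, PubID, Title, Price} nor all of Book2 = {Year, PName}, so the common attributes are not a superkey of either fragment. The join is lossy.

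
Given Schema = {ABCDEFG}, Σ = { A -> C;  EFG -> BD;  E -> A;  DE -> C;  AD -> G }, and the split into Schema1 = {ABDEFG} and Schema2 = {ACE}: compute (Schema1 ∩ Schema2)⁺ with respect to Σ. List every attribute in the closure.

ACE

Schema1 ∩ Schema2 = {AE}.
A → C applies, adding C
Closure: {ACE}.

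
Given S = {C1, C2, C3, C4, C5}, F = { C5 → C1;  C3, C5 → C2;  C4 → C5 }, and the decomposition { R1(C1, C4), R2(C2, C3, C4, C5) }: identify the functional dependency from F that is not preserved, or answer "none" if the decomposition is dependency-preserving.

C5 → C1

Check C5 → C1: no single fragment contains all of {C1, C5}, and the restricted closure of {C5} across the fragments never reaches {C1}.
C3, C5 → C2 is preserved.
C4 → C5 is preserved.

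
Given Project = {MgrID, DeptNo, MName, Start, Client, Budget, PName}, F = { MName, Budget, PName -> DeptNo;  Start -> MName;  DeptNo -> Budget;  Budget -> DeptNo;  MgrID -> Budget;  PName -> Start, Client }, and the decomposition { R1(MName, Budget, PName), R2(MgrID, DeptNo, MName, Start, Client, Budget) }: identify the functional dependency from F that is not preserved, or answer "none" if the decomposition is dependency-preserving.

PName -> Start, Client

Check PName → Start, Client: no single fragment contains all of {Start, Client, PName}, and the restricted closure of {PName} across the fragments never reaches {Start, Client}.
MName, Budget, PName → DeptNo is preserved.
Start → MName is preserved.
DeptNo → Budget is preserved.
Budget → DeptNo is preserved.
MgrID → Budget is preserved.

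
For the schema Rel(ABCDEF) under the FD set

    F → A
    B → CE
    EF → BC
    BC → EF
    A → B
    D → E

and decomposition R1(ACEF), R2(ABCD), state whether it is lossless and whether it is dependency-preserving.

lossless but not dependency-preserving

Lossless test: (AC)⁺ = {ABCEF}, which contains all of one fragment — lossless.
Dependency preservation: the restricted closure of {D} across the fragments never reaches {E}, so D → E cannot be enforced without a join — not preserved.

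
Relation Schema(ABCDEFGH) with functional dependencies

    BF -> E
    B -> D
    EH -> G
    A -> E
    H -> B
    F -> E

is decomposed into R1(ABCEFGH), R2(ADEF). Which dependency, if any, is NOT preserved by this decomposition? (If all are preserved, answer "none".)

Check B → D: no single fragment contains all of {BD}, and the restricted closure of {B} across the fragments never reaches {D}.
BF → E is preserved.
EH → G is preserved.
A → E is preserved.
H → B is preserved.
F → E is preserved.

B -> D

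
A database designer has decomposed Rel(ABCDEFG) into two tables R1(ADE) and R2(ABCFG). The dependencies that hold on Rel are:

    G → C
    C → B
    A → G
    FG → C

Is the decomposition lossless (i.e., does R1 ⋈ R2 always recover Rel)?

No

Common attributes: R1 ∩ R2 = {A}.
Closure of {A}: A → G applies, adding G; G → C applies, adding C; C → B applies, adding B. So (A)⁺ = {ABCG}.
The closure contains neither all of R1 = {ADE} nor all of R2 = {ABCFG}, so the common attributes are not a superkey of either fragment. The join is lossy.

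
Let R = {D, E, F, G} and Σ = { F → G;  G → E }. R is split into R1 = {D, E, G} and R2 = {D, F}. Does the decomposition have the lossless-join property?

No

Common attributes: R1 ∩ R2 = {D}.
No dependency enlarges {D}, so (D)⁺ = {D}.
The closure contains neither all of R1 = {D, E, G} nor all of R2 = {D, F}, so the common attributes are not a superkey of either fragment. The join is lossy.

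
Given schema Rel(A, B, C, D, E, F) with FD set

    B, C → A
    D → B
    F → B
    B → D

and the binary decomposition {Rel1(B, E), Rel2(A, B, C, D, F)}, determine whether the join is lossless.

Common attributes: Rel1 ∩ Rel2 = {B}.
Closure of {B}: B → D applies, adding D. So (B)⁺ = {B, D}.
The closure contains neither all of Rel1 = {B, E} nor all of Rel2 = {A, B, C, D, F}, so the common attributes are not a superkey of either fragment. The join is lossy.

No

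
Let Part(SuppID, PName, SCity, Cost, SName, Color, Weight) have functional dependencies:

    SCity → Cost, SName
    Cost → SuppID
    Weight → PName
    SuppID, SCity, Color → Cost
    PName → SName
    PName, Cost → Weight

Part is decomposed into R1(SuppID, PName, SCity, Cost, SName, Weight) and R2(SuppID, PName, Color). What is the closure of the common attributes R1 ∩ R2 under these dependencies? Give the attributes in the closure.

SuppID, PName, SName

R1 ∩ R2 = {SuppID, PName}.
PName → SName applies, adding SName
Closure: {SuppID, PName, SName}.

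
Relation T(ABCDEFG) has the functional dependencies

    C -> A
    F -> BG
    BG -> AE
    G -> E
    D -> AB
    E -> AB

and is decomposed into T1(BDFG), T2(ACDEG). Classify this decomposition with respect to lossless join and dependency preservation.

lossy and not dependency-preserving

Lossless test: (DG)⁺ = {ABDEG}, which is a superkey of neither fragment — lossy.
Dependency preservation: the restricted closure of {E} across the fragments never reaches {AB}, so E → AB cannot be enforced without a join — not preserved.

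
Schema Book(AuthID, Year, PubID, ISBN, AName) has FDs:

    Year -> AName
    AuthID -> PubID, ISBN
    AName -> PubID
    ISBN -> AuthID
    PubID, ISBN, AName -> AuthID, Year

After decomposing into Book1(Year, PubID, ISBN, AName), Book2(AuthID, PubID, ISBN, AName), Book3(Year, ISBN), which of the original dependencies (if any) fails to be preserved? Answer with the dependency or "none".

Year → AName lies within Book1.
AuthID → PubID, ISBN lies within Book2.
AName → PubID lies within Book1.
ISBN → AuthID lies within Book2.
PubID, ISBN, AName → AuthID, Year: restricted closure across fragments reaches AuthID, Year.
Every dependency is enforceable on the fragments, so the decomposition is dependency-preserving.

none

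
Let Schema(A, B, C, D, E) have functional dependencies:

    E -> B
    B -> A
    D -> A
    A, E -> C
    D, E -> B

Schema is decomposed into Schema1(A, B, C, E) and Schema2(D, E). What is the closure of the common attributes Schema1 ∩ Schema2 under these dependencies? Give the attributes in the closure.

Schema1 ∩ Schema2 = {E}.
E → B applies, adding B
B → A applies, adding A
A, E → C applies, adding C
Closure: {A, B, C, E}.

A, B, C, E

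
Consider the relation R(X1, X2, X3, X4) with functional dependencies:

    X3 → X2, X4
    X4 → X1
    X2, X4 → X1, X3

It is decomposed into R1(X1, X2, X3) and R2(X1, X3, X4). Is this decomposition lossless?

Common attributes: R1 ∩ R2 = {X1, X3}.
Closure of {X1, X3}: X3 → X2, X4 applies, adding X2, X4. So (X1, X3)⁺ = {X1, X2, X3, X4}.
This closure contains every attribute of R1, so R1 ∩ R2 → R1. The join is lossless.

Yes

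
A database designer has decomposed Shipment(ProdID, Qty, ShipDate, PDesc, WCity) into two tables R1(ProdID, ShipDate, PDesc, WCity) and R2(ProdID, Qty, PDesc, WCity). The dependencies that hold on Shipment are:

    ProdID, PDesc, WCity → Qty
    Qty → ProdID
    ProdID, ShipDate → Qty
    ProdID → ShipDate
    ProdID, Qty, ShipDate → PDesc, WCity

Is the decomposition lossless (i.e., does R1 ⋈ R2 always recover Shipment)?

Yes

Common attributes: R1 ∩ R2 = {ProdID, PDesc, WCity}.
Closure of {ProdID, PDesc, WCity}: ProdID, PDesc, WCity → Qty applies, adding Qty; ProdID → ShipDate applies, adding ShipDate. So (ProdID, PDesc, WCity)⁺ = {ProdID, Qty, ShipDate, PDesc, WCity}.
This closure contains every attribute of R1, so R1 ∩ R2 → R1. The join is lossless.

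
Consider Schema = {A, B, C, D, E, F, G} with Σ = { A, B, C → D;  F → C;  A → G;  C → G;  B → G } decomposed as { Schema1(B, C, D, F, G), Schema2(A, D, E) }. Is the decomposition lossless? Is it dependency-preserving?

Lossless test: (D)⁺ = {D}, which is a superkey of neither fragment — lossy.
Dependency preservation: the restricted closure of {A, B, C} across the fragments never reaches {D}, so A, B, C → D cannot be enforced without a join — not preserved.

lossy and not dependency-preserving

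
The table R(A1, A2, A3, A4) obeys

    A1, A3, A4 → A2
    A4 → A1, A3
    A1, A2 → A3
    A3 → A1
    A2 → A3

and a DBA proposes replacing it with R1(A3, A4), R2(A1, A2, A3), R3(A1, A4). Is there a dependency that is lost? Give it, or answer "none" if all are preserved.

Check A1, A3, A4 → A2: no single fragment contains all of {A1, A2, A3, A4}, and the restricted closure of {A1, A3, A4} across the fragments never reaches {A2}.
A4 → A1, A3 is preserved.
A1, A2 → A3 is preserved.
A3 → A1 is preserved.
A2 → A3 is preserved.

A1, A3, A4 → A2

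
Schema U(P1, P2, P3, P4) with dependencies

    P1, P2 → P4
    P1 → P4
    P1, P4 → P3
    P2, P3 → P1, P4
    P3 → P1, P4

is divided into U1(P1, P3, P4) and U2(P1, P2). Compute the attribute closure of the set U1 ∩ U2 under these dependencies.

U1 ∩ U2 = {P1}.
P1 → P4 applies, adding P4
P1, P4 → P3 applies, adding P3
Closure: {P1, P3, P4}.

P1, P3, P4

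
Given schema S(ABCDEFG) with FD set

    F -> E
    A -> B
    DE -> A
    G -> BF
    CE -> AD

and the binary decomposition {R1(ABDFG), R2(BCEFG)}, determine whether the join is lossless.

Common attributes: R1 ∩ R2 = {BFG}.
Closure of {BFG}: F → E applies, adding E. So (BFG)⁺ = {BEFG}.
The closure contains neither all of R1 = {ABDFG} nor all of R2 = {BCEFG}, so the common attributes are not a superkey of either fragment. The join is lossy.

No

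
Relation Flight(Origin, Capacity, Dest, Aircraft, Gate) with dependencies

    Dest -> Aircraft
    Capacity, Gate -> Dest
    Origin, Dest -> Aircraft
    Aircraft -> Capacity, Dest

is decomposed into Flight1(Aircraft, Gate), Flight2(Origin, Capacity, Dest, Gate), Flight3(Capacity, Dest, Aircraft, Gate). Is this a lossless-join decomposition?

Yes

Chase test. Columns are Origin, Capacity, Dest, Aircraft, Gate; row i has aⱼ where attribute j ∈ Flighti, else bᵢⱼ.
Initial tableau (one row per fragment):
  row 1: b11 b12 b13 a4 a5
  row 2: a1 a2 a3 b24 a5
  row 3: b31 a2 a3 a4 a5
Rows 2 and 3 agree on Dest; apply Dest→Aircraft and equate their Aircraft entries.
Rows 1 and 2 agree on Aircraft; apply Aircraft→Capacity, Dest and equate their Capacity, Dest entries.
Row 2 is now all distinguished symbols — the join is lossless.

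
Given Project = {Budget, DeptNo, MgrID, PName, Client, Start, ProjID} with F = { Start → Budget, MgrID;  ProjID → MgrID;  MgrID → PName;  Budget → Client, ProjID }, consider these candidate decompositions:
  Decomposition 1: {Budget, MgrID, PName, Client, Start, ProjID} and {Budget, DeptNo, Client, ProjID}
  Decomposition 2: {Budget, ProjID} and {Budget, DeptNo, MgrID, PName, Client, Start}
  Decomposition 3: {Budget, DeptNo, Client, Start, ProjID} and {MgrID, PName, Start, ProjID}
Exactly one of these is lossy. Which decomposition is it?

Decomposition 1: common = {Budget, Client, ProjID}, closure = {Budget, MgrID, PName, Client, ProjID} → lossy.
Decomposition 2: common = {Budget}, closure = {Budget, MgrID, PName, Client, ProjID} → lossless.
Decomposition 3: common = {Start, ProjID}, closure = {Budget, MgrID, PName, Client, Start, ProjID} → lossless.

Decomposition 1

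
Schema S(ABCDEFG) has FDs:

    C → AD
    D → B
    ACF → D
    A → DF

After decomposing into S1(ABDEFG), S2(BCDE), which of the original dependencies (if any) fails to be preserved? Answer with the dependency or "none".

C → AD

Check C → AD: no single fragment contains all of {ACD}, and the restricted closure of {C} across the fragments never reaches {AD}.
D → B is preserved.
ACF → D is preserved.
A → DF is preserved.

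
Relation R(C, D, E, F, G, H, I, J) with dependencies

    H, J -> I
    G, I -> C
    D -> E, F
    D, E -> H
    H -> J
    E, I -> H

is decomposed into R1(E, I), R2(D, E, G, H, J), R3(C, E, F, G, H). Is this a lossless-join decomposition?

No

Chase test. Columns are C, D, E, F, G, H, I, J; row i has aⱼ where attribute j ∈ Ri, else bᵢⱼ.
Initial tableau (one row per fragment):
  row 1: b11 b12 a3 b14 b15 b16 a7 b18
  row 2: b21 a2 a3 b24 a5 a6 b27 a8
  row 3: a1 b32 a3 a4 a5 a6 b37 b38
Rows 2 and 3 agree on H; apply H→J and equate their J entries.
Rows 2 and 3 agree on H, J; apply H, J→I and equate their I entries.
Rows 2 and 3 agree on G, I; apply G, I→C and equate their C entries.
No row becomes fully distinguished — the join is lossy.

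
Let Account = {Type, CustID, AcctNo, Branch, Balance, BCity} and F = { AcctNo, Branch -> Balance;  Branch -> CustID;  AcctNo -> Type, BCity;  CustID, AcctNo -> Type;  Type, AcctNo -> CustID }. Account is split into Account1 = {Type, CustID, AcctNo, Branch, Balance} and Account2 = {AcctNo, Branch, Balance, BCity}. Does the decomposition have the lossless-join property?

Yes

Common attributes: Account1 ∩ Account2 = {AcctNo, Branch, Balance}.
Closure of {AcctNo, Branch, Balance}: Branch → CustID applies, adding CustID; AcctNo → Type, BCity applies, adding Type, BCity. So (AcctNo, Branch, Balance)⁺ = {Type, CustID, AcctNo, Branch, Balance, BCity}.
This closure contains every attribute of Account1, so Account1 ∩ Account2 → Account1. The join is lossless.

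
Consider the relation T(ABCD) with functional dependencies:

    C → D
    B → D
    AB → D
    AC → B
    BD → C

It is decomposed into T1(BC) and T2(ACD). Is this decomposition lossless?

No

Common attributes: T1 ∩ T2 = {C}.
Closure of {C}: C → D applies, adding D. So (C)⁺ = {CD}.
The closure contains neither all of T1 = {BC} nor all of T2 = {ACD}, so the common attributes are not a superkey of either fragment. The join is lossy.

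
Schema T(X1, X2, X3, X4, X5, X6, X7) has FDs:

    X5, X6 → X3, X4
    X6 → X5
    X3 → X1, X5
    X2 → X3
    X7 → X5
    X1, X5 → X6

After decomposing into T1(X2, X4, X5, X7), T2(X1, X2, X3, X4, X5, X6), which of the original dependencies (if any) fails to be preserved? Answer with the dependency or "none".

none

X5, X6 → X3, X4 lies within T2.
X6 → X5 lies within T2.
X3 → X1, X5 lies within T2.
X2 → X3 lies within T2.
X7 → X5 lies within T1.
X1, X5 → X6 lies within T2.
Every dependency is enforceable on the fragments, so the decomposition is dependency-preserving.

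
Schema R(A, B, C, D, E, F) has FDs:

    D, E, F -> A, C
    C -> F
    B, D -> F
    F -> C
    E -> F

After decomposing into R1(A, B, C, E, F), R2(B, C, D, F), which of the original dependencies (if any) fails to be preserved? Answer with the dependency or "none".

Check D, E, F → A, C: no single fragment contains all of {A, C, D, E, F}, and the restricted closure of {D, E, F} across the fragments never reaches {A, C}.
C → F is preserved.
B, D → F is preserved.
F → C is preserved.
E → F is preserved.

D, E, F -> A, C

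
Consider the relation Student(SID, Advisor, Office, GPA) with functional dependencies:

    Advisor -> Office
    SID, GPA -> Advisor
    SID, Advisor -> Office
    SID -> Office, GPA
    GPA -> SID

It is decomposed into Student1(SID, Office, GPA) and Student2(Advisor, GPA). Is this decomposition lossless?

Common attributes: Student1 ∩ Student2 = {GPA}.
Closure of {GPA}: GPA → SID applies, adding SID; SID, GPA → Advisor applies, adding Advisor; SID, Advisor → Office applies, adding Office. So (GPA)⁺ = {SID, Advisor, Office, GPA}.
This closure contains every attribute of Student1, so Student1 ∩ Student2 → Student1. The join is lossless.

Yes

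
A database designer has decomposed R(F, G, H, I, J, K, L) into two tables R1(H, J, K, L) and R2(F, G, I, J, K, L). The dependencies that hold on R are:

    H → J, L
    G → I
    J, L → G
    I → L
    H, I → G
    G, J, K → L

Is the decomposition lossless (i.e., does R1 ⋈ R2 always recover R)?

Common attributes: R1 ∩ R2 = {J, K, L}.
Closure of {J, K, L}: J, L → G applies, adding G; G → I applies, adding I. So (J, K, L)⁺ = {G, I, J, K, L}.
The closure contains neither all of R1 = {H, J, K, L} nor all of R2 = {F, G, I, J, K, L}, so the common attributes are not a superkey of either fragment. The join is lossy.

No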